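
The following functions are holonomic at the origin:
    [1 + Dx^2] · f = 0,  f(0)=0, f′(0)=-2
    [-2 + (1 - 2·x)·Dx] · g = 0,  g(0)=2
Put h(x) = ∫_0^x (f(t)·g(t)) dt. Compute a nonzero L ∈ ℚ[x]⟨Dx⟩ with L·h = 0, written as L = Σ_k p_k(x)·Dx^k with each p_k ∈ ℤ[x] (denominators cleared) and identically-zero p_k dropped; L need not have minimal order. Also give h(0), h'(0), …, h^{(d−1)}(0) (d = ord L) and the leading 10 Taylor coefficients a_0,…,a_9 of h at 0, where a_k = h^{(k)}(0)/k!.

L = (-1 + 2·x)·Dx + 4·Dx^2 + (-1 + 2·x)·Dx^3  (order 3).
h: a_k = 0, 0, -2, -8/3, -23/6, -92/15, -1841/180, -263/15, -309287/10080, -309287/5670, …
ICs: h(0) = 0, h′(0) = 0, h′′(0) = -4.

f: a_k = 0, -2, 0, 1/3, 0, -1/60, 0, 1/2520, 0, -1/181440, …
g: a_k = 2, 4, 8, 16, 32, 64, 128, 256, 512, 1024, …
Sym-product of L_f,L_g gives L₀ (≤ ord 2).
∫: right-multiply L₀ by Dx.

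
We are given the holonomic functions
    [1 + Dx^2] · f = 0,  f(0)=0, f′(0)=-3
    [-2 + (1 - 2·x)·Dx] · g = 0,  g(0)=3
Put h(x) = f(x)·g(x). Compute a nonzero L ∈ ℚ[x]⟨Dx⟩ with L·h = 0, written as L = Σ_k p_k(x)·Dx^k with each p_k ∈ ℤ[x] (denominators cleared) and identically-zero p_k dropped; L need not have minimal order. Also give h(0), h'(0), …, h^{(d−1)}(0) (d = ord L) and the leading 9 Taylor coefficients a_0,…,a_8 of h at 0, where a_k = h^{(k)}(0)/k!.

f: a_k = 0, -3, 0, 1/2, 0, -1/40, 0, 1/1680, 0, …
g: a_k = 3, 6, 12, 24, 48, 96, 192, 384, 768, …
h₀=f·g: eliminate ⇒ L₀, order ≤ 2·1.
L = (-1 + 2·x) + 4·Dx + (-1 + 2·x)·Dx^2  (order 2).
h: a_k = 0, -9, -18, -69/2, -69, -5523/40, -5523/20, -309287/560, -309287/280, …
ICs: h(0) = 0, h′(0) = -9.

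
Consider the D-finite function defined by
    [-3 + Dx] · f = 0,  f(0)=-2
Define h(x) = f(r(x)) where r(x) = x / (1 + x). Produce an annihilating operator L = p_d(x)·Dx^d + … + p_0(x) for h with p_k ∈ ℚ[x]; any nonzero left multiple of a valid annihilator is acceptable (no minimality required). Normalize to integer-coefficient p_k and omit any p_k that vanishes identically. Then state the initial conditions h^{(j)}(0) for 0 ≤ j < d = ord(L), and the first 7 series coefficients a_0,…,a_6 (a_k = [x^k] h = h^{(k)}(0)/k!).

L = -3 + (1 + 2·x + x^2)·Dx  (order 1).
h: a_k = -2, -6, -3, 3, -3/4, -21/20, 69/40, …
ICs: h(0) = -2.

f: a_k = -2, -6, -9, -9, -27/4, -81/20, -81/40, …
h₀=f(r): pull back L_f along r ⇒ L₀.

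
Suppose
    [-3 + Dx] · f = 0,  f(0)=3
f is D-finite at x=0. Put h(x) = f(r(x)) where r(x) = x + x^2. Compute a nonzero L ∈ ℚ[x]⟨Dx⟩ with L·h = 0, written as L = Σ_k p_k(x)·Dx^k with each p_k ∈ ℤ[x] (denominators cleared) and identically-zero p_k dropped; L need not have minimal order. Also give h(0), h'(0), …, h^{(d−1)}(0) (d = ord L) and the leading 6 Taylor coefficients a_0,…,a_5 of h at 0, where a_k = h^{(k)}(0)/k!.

f: a_k = 3, 9, 27/2, 27/2, 81/8, 243/40, …
f∘r: x↦r, Dx↦Dx/r' in L_f ⇒ L₀.
L = (-3 - 6·x) + Dx  (order 1).
h: a_k = 3, 9, 45/2, 81/2, 513/8, 3483/40, …
ICs: h(0) = 3.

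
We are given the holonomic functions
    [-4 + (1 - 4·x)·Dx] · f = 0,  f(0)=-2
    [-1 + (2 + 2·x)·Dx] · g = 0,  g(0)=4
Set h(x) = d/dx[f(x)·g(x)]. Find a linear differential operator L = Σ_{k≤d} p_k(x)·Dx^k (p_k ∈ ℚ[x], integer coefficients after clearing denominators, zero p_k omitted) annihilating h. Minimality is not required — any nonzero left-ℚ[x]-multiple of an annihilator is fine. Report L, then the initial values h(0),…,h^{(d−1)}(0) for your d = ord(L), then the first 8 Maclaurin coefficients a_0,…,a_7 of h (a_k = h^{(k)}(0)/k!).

L = (143 + 216·x + 48·x^2) + (-18 + 46·x + 96·x^2 + 32·x^3)·Dx  (order 1).
h: a_k = -36, -286, -3435/2, -36635/4, -1465435/32, -14068113/64, -262605007/256, -2400959635/512, …
ICs: h(0) = -36.

f: a_k = -2, -8, -32, -128, -512, -2048, -8192, -32768, …
g: a_k = 4, 2, -1/2, 1/4, -5/32, 7/64, -21/256, 33/512, …
f·g: L₀ = L_f ⊗_s L_g, ord ≤ 1·1.
h=h₀': d/dx-closure on L₀ ⇒ L.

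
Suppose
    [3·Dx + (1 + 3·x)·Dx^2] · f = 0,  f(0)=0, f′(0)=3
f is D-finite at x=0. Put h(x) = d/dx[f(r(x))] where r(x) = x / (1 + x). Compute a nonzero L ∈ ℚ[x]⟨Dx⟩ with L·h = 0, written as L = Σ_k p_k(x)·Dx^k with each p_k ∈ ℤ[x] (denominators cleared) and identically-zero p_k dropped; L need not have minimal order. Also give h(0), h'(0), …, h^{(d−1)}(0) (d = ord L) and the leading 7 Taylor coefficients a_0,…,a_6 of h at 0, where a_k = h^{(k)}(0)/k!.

f: a_k = 0, 3, -9/2, 9, -81/4, 243/5, -243/2, …
f∘r: x↦r, Dx↦Dx/r' in L_f ⇒ L₀.
Differentiate: ansatz ord ≤ ord L₀ ⇒ L.
L = (5 + 8·x) + (1 + 5·x + 4·x^2)·Dx  (order 1).
h: a_k = 3, -15, 63, -255, 1023, -4095, 16383, …
ICs: h(0) = 3.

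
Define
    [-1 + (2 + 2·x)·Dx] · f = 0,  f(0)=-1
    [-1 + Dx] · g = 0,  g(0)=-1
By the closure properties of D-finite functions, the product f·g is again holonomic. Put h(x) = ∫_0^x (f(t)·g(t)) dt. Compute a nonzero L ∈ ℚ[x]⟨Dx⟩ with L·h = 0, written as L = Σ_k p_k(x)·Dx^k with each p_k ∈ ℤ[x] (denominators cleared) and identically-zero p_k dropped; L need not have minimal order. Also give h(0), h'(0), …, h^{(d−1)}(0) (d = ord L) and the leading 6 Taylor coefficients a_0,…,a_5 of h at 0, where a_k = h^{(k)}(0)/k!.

f: a_k = -1, -1/2, 1/8, -1/16, 5/128, -7/256, …
g: a_k = -1, -1, -1/2, -1/6, -1/24, -1/120, …
L₀ := L_f ⊗_s L_g (sym. prod.), ord ≤ 1.
∫: right-multiply L₀ by Dx.
L = (-3 - 2·x)·Dx + (2 + 2·x)·Dx^2  (order 2).
h: a_k = 0, 1, 3/4, 7/24, 17/192, 11/640, …
ICs: h(0) = 0, h′(0) = 1.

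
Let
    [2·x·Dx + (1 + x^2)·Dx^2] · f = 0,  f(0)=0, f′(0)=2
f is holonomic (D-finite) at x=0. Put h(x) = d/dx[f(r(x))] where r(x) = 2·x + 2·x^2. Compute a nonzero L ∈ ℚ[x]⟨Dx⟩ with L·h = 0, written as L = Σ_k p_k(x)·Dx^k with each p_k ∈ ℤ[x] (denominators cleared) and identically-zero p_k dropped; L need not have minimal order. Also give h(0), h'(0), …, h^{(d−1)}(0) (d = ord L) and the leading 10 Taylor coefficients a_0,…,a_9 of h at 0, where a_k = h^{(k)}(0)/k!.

f: a_k = 0, 2, 0, -2/3, 0, 2/5, 0, -2/7, 0, 2/9, …
Change of var in L_f (x↦r) gives L₀.
h=h₀': d/dx-closure on L₀ ⇒ L.
L = (-2 + 8·x + 32·x^2 + 48·x^3 + 24·x^4) + (1 + 2·x + 4·x^2 + 16·x^3 + 20·x^4 + 8·x^5)·Dx  (order 1).
h: a_k = 4, 8, -16, -64, -16, 352, 640, -1024, -5312, -2432, …
ICs: h(0) = 4.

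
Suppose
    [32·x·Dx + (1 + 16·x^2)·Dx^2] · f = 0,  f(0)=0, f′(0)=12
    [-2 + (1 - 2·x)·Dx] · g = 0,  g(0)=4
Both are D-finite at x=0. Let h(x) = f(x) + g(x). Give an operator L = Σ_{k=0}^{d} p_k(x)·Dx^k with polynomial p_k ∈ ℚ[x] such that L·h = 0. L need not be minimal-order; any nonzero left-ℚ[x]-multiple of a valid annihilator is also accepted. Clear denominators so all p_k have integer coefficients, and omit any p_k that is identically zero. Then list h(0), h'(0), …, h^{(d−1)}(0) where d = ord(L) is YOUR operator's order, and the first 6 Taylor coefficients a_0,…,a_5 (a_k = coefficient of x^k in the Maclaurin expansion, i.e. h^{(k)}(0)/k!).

L = (32 - 256·x - 1536·x^2)·Dx + (-14 + 32·x + 160·x^2 - 1536·x^3)·Dx^2 + (1 + 6·x + 96·x^3 - 256·x^4)·Dx^3  (order 3).
h: a_k = 4, 20, 16, -32, 64, 3712/5, …
ICs: h(0) = 4, h′(0) = 20, h′′(0) = 32.

f: a_k = 0, 12, 0, -64, 0, 3072/5, …
g: a_k = 4, 8, 16, 32, 64, 128, …
Weyl lclm of L_f,L_g ⇒ L₀ (ord ≤ 3).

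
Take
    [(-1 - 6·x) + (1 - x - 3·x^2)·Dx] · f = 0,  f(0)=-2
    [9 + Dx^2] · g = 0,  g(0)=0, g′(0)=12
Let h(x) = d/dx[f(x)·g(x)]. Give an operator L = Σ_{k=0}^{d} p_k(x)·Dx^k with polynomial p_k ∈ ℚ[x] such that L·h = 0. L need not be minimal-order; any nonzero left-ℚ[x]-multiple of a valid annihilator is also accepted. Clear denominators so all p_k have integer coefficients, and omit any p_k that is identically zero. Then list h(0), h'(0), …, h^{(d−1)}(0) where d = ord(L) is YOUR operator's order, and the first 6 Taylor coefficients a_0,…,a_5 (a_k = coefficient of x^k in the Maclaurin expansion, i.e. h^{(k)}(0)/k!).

L = (-15 - 54·x - 135·x^2 + 162·x^3 + 243·x^4) + (6·x + 54·x^2 + 108·x^3)·Dx + (1 - 4·x - 9·x^2 + 18·x^3 + 27·x^4)·Dx^2  (order 2).
h: a_k = -24, -48, -180, -528, -1641, -21726/5, …
ICs: h(0) = -24, h′(0) = -48.

f: a_k = -2, -2, -8, -14, -38, -80, …
g: a_k = 0, 12, 0, -18, 0, 81/10, …
f·g: L₀ = L_f ⊗_s L_g, ord ≤ 1·2.
h=h₀': d/dx-closure on L₀ ⇒ L.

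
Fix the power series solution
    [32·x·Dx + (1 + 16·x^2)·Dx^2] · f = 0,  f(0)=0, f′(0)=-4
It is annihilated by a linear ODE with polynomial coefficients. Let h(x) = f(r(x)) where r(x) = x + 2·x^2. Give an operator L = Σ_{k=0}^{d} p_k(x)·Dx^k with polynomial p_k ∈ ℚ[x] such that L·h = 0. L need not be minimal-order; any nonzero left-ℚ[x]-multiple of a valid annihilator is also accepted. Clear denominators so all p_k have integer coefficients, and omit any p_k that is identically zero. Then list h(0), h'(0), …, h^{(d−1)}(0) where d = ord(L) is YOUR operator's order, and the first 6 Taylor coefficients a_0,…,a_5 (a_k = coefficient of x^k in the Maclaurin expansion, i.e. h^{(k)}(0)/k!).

f: a_k = 0, -4, 0, 64/3, 0, -1024/5, …
Change of var in L_f (x↦r) gives L₀.
L = (-4 + 32·x + 256·x^2 + 768·x^3 + 768·x^4)·Dx + (1 + 4·x + 16·x^2 + 128·x^3 + 320·x^4 + 256·x^5)·Dx^2  (order 2).
h: a_k = 0, -4, -8, 64/3, 128, 256/5, …
ICs: h(0) = 0, h′(0) = -4.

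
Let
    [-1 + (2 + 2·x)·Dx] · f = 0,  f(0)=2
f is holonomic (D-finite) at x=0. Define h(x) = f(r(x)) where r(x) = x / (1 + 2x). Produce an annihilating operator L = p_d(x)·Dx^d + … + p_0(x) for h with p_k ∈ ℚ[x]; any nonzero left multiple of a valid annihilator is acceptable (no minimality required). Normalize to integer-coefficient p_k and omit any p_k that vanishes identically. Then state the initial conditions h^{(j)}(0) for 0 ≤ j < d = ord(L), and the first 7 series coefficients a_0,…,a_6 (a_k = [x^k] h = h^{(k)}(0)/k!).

f: a_k = 2, 1, -1/4, 1/8, -5/64, 7/128, -21/512, …
Change of var in L_f (x↦r) gives L₀.
L = -1 + (2 + 10·x + 12·x^2)·Dx  (order 1).
h: a_k = 2, 1, -9/4, 41/8, -757/64, 3543/128, -33645/512, …
ICs: h(0) = 2.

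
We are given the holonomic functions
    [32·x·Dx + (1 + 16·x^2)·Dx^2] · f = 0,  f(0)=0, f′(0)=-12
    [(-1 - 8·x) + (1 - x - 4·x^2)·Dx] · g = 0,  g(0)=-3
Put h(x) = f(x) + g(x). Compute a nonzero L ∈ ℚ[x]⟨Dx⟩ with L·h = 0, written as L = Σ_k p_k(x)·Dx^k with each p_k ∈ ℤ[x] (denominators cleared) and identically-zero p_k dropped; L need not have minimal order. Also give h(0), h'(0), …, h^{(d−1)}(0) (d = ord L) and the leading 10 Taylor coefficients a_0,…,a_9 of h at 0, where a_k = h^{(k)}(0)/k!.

f: a_k = 0, -12, 0, 64, 0, -3072/5, 0, 49152/7, 0, -262144/3, …
g: a_k = -3, -3, -15, -27, -87, -195, -543, -1323, -3495, -8787, …
f+g: L₀ = lclm(L_f,L_g), ord ≤ 2+1.
L = (160 - 640·x - 14848·x^2 - 36864·x^3 - 178176·x^4 - 98304·x^6)·Dx + (-43 - 336·x - 16·x^2 - 3072·x^3 - 35072·x^4 - 124928·x^5 - 12288·x^6 - 98304·x^7)·Dx^2 + (5 + 23·x + 272·x^2 + 16·x^3 + 2368·x^4 - 5888·x^5 - 12288·x^6 - 4096·x^7 - 16384·x^8)·Dx^3  (order 3).
h: a_k = -3, -15, -15, 37, -87, -4047/5, -543, 39891/7, -3495, -288505/3, …
ICs: h(0) = -3, h′(0) = -15, h′′(0) = -30.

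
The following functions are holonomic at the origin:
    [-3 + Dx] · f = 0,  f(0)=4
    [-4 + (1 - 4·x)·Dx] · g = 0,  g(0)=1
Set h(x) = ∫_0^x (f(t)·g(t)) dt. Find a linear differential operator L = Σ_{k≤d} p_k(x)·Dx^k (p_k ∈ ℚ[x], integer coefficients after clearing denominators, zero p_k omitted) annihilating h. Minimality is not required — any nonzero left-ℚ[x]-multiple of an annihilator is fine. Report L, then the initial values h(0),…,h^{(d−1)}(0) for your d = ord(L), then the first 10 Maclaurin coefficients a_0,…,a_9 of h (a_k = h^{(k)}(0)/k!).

f: a_k = 4, 12, 18, 18, 27/2, 81/10, 81/20, 243/140, 729/1120, 243/1120, …
g: a_k = 1, 4, 16, 64, 256, 1024, 4096, 16384, 65536, 262144, …
L₀ := L_f ⊗_s L_g (sym. prod.), ord ≤ 1.
h=∫h₀ ⇒ L = L₀·Dx.
L = (7 - 12·x)·Dx + (-1 + 4·x)·Dx^2  (order 2).
h: a_k = 0, 4, 14, 130/3, 269/2, 4331/10, 86701/60, 693689/140, 3884707/224, 88793407/1440, …
ICs: h(0) = 0, h′(0) = 4.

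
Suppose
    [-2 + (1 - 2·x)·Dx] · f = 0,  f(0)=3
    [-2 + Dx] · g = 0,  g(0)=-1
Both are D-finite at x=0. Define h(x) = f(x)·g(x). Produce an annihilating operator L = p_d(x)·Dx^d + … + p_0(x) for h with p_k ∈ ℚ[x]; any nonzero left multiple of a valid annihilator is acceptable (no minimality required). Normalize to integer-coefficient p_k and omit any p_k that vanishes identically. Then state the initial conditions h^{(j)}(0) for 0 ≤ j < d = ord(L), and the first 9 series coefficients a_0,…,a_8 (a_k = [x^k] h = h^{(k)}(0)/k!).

L = (4 - 4·x) + (-1 + 2·x)·Dx  (order 1).
h: a_k = -3, -12, -30, -64, -130, -1304/5, -7828/15, -21920/21, -219202/105, …
ICs: h(0) = -3.

f: a_k = 3, 6, 12, 24, 48, 96, 192, 384, 768, …
g: a_k = -1, -2, -2, -4/3, -2/3, -4/15, -4/45, -8/315, -2/315, …
Product ⇒ symmetric product L₀, ord ≤ 1.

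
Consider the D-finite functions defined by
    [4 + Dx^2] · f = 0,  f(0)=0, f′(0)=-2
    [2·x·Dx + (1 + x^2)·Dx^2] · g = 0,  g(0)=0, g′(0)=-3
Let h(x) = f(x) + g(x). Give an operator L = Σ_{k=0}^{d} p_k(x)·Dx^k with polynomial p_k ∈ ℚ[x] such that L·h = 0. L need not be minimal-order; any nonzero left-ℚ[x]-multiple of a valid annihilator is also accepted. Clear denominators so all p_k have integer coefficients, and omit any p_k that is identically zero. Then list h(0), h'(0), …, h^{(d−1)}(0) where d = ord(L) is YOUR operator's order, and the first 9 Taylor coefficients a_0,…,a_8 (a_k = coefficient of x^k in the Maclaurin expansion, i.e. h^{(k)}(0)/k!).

f: a_k = 0, -2, 0, 4/3, 0, -4/15, 0, 8/315, 0, …
g: a_k = 0, -3, 0, 1, 0, -3/5, 0, 3/7, 0, …
f+g: L₀ = lclm(L_f,L_g), ord ≤ 2+2.
L = (-32·x + 80·x^3 + 16·x^5)·Dx + (4 + 32·x^2 + 36·x^4 + 8·x^6)·Dx^2 + (-8·x + 20·x^3 + 4·x^5)·Dx^3 + (1 + 8·x^2 + 9·x^4 + 2·x^6)·Dx^4  (order 4).
h: a_k = 0, -5, 0, 7/3, 0, -13/15, 0, 143/315, 0, …
ICs: h(0) = 0, h′(0) = -5, h′′(0) = 0, h′′′(0) = 14.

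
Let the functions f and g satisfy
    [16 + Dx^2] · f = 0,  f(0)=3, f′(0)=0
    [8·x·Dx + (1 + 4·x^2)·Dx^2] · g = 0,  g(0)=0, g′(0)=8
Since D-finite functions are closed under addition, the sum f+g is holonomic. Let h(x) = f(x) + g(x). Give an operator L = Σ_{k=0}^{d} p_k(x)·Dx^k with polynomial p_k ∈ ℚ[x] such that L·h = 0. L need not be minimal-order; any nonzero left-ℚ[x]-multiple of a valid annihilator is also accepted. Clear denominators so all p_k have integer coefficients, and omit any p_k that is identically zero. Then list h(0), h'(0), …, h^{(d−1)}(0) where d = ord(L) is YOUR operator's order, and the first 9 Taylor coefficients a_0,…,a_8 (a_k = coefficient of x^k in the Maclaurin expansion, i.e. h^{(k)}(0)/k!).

f: a_k = 3, 0, -24, 0, 32, 0, -256/15, 0, 512/105, …
g: a_k = 0, 8, 0, -32/3, 0, 128/5, 0, -512/7, 0, …
Weyl lclm of L_f,L_g ⇒ L₀ (ord ≤ 4).
L = (-512·x + 5120·x^3 + 4096·x^5)·Dx + (16 + 512·x^2 + 2304·x^4 + 2048·x^6)·Dx^2 + (-32·x + 320·x^3 + 256·x^5)·Dx^3 + (1 + 32·x^2 + 144·x^4 + 128·x^6)·Dx^4  (order 4).
h: a_k = 3, 8, -24, -32/3, 32, 128/5, -256/15, -512/7, 512/105, …
ICs: h(0) = 3, h′(0) = 8, h′′(0) = -48, h′′′(0) = -64.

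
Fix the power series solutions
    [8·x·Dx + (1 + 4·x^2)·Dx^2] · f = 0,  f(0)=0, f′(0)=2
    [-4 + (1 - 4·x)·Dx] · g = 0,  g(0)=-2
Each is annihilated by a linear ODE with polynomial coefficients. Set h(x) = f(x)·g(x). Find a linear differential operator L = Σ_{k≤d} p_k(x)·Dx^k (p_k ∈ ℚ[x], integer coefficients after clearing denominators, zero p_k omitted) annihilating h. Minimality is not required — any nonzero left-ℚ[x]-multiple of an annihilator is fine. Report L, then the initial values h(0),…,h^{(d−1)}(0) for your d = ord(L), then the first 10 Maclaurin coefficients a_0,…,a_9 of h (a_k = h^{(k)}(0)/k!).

f: a_k = 0, 2, 0, -8/3, 0, 32/5, 0, -128/7, 0, 512/9, …
g: a_k = -2, -8, -32, -128, -512, -2048, -8192, -32768, -131072, -524288, …
f·g: L₀ = L_f ⊗_s L_g, ord ≤ 2·1.
L = 32·x + (8 - 8·x + 64·x^2)·Dx + (-1 + 4·x - 4·x^2 + 16·x^3)·Dx^2  (order 2).
h: a_k = 0, -4, -16, -176/3, -704/3, -14272/15, -57088/15, -1594624/105, -6378496/105, -76577792/315, …
ICs: h(0) = 0, h′(0) = -4.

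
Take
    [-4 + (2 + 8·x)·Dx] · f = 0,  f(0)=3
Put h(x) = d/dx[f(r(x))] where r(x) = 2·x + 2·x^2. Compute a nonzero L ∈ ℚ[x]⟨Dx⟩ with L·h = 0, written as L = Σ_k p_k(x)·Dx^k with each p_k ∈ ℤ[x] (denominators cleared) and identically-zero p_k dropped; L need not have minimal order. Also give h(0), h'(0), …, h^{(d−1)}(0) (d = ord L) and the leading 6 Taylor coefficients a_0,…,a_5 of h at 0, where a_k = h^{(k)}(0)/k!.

L = -2 + (-1 - 10·x - 24·x^2 - 16·x^3)·Dx  (order 1).
h: a_k = 12, -24, 144, -864, 5280, -32832, …
ICs: h(0) = 12.

f: a_k = 3, 6, -6, 12, -30, 84, …
L₀ from L_f via x↦r, Dx↦r'^{-1}Dx.
h=h₀': d/dx-closure on L₀ ⇒ L.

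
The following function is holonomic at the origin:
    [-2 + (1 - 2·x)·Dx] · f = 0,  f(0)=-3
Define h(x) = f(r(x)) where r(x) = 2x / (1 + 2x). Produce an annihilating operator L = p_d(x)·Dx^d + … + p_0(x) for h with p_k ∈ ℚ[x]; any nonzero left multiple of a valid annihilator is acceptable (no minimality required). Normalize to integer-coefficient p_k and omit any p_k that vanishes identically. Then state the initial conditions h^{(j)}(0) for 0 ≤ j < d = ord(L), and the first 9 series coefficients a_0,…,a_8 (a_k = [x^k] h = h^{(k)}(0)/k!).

f: a_k = -3, -6, -12, -24, -48, -96, -192, -384, -768, …
Substitute x→r, Dx→(1/r')Dx; clear ⇒ L₀.
L = 4 + (-1 + 4·x^2)·Dx  (order 1).
h: a_k = -3, -12, -24, -48, -96, -192, -384, -768, -1536, …
ICs: h(0) = -3.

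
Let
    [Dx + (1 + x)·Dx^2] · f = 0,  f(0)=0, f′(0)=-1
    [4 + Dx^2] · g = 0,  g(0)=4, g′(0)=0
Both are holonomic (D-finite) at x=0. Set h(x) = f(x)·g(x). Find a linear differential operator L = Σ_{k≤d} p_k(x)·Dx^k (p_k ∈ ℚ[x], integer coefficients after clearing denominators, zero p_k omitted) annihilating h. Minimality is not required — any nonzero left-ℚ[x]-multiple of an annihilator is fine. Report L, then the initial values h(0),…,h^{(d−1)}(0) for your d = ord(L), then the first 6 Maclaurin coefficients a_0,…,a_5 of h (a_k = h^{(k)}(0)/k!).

L = (168 + 864·x + 1456·x^2 + 1024·x^3 + 256·x^4) + (112 + 368·x + 384·x^2 + 128·x^3)·Dx + (102 + 464·x + 744·x^2 + 512·x^3 + 128·x^4)·Dx^2 + (28 + 92·x + 96·x^2 + 32·x^3)·Dx^3 + (15 + 62·x + 95·x^2 + 64·x^3 + 16·x^4)·Dx^4  (order 4).
h: a_k = 0, -4, 2, 20/3, -3, -4/5, …
ICs: h(0) = 0, h′(0) = -4, h′′(0) = 4, h′′′(0) = 40.

f: a_k = 0, -1, 1/2, -1/3, 1/4, -1/5, …
g: a_k = 4, 0, -8, 0, 8/3, 0, …
Product ⇒ symmetric product L₀, ord ≤ 4.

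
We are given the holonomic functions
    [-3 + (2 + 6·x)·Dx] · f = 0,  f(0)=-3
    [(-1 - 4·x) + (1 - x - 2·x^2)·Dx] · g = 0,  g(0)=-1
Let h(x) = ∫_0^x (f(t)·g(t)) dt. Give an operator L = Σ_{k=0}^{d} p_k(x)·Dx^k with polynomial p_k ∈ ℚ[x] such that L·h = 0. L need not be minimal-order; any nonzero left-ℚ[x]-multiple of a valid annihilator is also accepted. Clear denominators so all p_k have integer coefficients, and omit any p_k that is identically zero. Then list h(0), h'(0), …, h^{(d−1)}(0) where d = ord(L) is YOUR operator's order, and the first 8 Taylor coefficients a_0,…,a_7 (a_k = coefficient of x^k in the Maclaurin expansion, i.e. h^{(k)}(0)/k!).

L = (5 + 11·x + 18·x^2)·Dx + (-2 - 4·x + 10·x^2 + 12·x^3)·Dx^2  (order 2).
h: a_k = 0, 3, 15/4, 27/8, 483/64, 5241/640, 10347/512, 162093/7168, …
ICs: h(0) = 0, h′(0) = 3.

f: a_k = -3, -9/2, 27/8, -81/16, 1215/128, -5103/256, 45927/1024, -216513/2048, …
g: a_k = -1, -1, -3, -5, -11, -21, -43, -85, …
f·g: L₀ = L_f ⊗_s L_g, ord ≤ 1·1.
h=∫h₀ ⇒ L = L₀·Dx.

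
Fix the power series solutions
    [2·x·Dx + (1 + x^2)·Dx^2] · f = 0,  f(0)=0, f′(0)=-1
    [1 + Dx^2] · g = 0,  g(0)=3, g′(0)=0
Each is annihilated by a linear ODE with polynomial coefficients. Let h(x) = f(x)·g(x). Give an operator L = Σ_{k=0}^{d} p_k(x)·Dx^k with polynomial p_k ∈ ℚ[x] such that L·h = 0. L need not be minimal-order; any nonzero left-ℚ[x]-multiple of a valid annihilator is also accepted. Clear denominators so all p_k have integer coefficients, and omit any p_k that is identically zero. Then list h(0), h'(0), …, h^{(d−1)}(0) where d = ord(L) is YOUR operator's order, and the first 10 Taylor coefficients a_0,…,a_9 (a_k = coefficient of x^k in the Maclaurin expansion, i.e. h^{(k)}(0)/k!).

L = (10 + 26·x^2 + 11·x^4 + 4·x^6 + x^8) + (12·x + 20·x^3 + 12·x^5 + 4·x^7)·Dx + (12 + 32·x^2 + 18·x^4 + 8·x^6 + 2·x^8)·Dx^2 + (12·x + 20·x^3 + 12·x^5 + 4·x^7)·Dx^3 + (2 + 6·x^2 + 7·x^4 + 4·x^6 + x^8)·Dx^4  (order 4).
h: a_k = 0, -3, 0, 5/2, 0, -49/40, 0, 1301/1680, 0, -23147/40320, …
ICs: h(0) = 0, h′(0) = -3, h′′(0) = 0, h′′′(0) = 15.

f: a_k = 0, -1, 0, 1/3, 0, -1/5, 0, 1/7, 0, -1/9, …
g: a_k = 3, 0, -3/2, 0, 1/8, 0, -1/240, 0, 1/13440, 0, …
h₀=f·g: eliminate ⇒ L₀, order ≤ 2·2.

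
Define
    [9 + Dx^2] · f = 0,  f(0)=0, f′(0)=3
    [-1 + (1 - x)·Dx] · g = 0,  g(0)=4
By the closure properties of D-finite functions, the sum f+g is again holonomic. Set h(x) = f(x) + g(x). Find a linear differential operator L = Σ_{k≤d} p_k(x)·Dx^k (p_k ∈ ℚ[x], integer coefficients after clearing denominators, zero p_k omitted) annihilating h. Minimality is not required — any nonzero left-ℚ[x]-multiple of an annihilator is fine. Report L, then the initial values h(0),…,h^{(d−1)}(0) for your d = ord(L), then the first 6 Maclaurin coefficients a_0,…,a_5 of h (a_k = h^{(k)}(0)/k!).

L = (-135 + 162·x - 81·x^2) + (99 - 261·x + 243·x^2 - 81·x^3)·Dx + (-15 + 18·x - 9·x^2)·Dx^2 + (11 - 29·x + 27·x^2 - 9·x^3)·Dx^3  (order 3).
h: a_k = 4, 7, 4, -1/2, 4, 241/40, …
ICs: h(0) = 4, h′(0) = 7, h′′(0) = 8.

f: a_k = 0, 3, 0, -9/2, 0, 81/40, …
g: a_k = 4, 4, 4, 4, 4, 4, …
L₀ := lclm(L_f,L_g); ord L₀ ≤ 2+1.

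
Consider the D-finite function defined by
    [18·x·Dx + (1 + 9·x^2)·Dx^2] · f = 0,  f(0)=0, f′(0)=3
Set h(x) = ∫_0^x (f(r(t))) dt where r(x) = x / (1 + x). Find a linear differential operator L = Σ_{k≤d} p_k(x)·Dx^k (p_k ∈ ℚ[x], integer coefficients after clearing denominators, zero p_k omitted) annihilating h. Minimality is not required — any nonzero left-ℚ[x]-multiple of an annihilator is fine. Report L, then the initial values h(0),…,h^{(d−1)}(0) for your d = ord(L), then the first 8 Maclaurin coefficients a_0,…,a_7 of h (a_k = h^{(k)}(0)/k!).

L = (2 + 20·x)·Dx^2 + (1 + 2·x + 10·x^2)·Dx^3  (order 3).
h: a_k = 0, 0, 3/2, -1, -3/2, 24/5, -2/5, -156/7, …
ICs: h(0) = 0, h′(0) = 0, h′′(0) = 3.

f: a_k = 0, 3, 0, -9, 0, 243/5, 0, -2187/7, …
L₀ from L_f via x↦r, Dx↦r'^{-1}Dx.
Integrate: L := L₀·Dx.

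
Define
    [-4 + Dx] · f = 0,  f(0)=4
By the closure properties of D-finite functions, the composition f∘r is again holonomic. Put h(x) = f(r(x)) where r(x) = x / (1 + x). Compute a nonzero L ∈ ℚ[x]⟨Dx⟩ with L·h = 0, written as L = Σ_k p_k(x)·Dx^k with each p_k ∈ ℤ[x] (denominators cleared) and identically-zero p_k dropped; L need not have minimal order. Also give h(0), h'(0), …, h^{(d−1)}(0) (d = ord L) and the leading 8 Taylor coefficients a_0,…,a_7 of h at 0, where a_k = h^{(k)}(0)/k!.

f: a_k = 4, 16, 32, 128/3, 128/3, 512/15, 1024/45, 4096/315, …
f∘r: x↦r, Dx↦Dx/r' in L_f ⇒ L₀.
L = -4 + (1 + 2·x + x^2)·Dx  (order 1).
h: a_k = 4, 16, 16, -16/3, -16/3, 112/15, -176/45, -272/315, …
ICs: h(0) = 4.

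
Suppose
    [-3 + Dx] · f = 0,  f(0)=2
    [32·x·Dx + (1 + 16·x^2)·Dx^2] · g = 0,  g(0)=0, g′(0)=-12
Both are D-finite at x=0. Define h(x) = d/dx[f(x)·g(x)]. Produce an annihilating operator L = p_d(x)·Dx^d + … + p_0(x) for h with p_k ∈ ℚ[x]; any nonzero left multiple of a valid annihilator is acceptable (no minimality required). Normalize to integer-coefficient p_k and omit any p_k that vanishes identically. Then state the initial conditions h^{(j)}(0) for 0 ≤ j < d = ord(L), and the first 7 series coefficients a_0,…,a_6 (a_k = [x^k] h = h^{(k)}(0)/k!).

f: a_k = 2, 6, 9, 9, 27/4, 81/20, 81/40, …
g: a_k = 0, -12, 0, 64, 0, -3072/5, 0, …
h₀=f·g: eliminate ⇒ L₀, order ≤ 1·2.
h=h₀': d/dx-closure on L₀ ⇒ L.
L = (-69 - 576·x + 5472·x^2 - 9216·x^3 + 6912·x^4) + (14 + 288·x - 2112·x^2 + 4608·x^3 - 4608·x^4)·Dx + (3 - 32·x + 96·x^2 - 512·x^3 + 768·x^4)·Dx^2  (order 2).
h: a_k = -24, -144, 60, 1104, -3669, -18954, 624507/10, …
ICs: h(0) = -24, h′(0) = -144.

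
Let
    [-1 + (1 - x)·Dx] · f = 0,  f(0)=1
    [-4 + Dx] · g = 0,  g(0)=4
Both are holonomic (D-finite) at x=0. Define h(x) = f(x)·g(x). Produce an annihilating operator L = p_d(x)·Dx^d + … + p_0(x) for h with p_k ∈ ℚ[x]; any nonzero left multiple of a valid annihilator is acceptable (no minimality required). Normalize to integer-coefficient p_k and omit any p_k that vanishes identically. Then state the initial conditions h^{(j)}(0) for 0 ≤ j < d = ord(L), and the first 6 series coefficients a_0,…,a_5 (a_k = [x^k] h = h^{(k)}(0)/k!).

L = (5 - 4·x) + (-1 + x)·Dx  (order 1).
h: a_k = 4, 20, 52, 284/3, 412/3, 2572/15, …
ICs: h(0) = 4.

f: a_k = 1, 1, 1, 1, 1, 1, …
g: a_k = 4, 16, 32, 128/3, 128/3, 512/15, …
Sym-product of L_f,L_g gives L₀ (≤ ord 1).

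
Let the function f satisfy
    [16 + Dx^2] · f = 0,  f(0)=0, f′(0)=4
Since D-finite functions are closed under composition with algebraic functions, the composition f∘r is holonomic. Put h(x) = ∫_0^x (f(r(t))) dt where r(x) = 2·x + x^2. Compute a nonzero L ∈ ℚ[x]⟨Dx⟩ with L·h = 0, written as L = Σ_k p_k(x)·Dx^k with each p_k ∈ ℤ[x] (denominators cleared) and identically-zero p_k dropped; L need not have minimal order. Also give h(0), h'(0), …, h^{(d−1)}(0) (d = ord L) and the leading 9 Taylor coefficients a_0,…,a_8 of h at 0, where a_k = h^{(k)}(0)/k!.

L = (64 + 192·x + 192·x^2 + 64·x^3)·Dx - Dx^2 + (1 + x)·Dx^3  (order 3).
h: a_k = 0, 0, 4, 4/3, -64/3, -128/5, 1568/45, 96, 10496/315, …
ICs: h(0) = 0, h′(0) = 0, h′′(0) = 8.

f: a_k = 0, 4, 0, -32/3, 0, 128/15, 0, -1024/315, 0, …
L₀ from L_f via x↦r, Dx↦r'^{-1}Dx.
∫: right-multiply L₀ by Dx.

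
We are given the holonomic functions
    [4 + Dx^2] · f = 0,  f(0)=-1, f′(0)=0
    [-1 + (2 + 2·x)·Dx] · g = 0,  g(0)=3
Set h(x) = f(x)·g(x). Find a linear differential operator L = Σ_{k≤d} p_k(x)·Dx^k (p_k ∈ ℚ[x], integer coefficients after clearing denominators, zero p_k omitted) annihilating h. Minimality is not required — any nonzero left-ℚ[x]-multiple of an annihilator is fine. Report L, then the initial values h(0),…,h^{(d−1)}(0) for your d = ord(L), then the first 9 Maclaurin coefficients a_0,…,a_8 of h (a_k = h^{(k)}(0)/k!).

L = (19 + 32·x + 16·x^2) + (-4 - 4·x)·Dx + (4 + 8·x + 4·x^2)·Dx^2  (order 2).
h: a_k = -3, -3/2, 51/8, 45/16, -337/128, -181/256, 5281/15360, 3811/30720, -199649/3440640, …
ICs: h(0) = -3, h′(0) = -3/2.

f: a_k = -1, 0, 2, 0, -2/3, 0, 4/45, 0, -2/315, …
g: a_k = 3, 3/2, -3/8, 3/16, -15/128, 21/256, -63/1024, 99/2048, -1287/32768, …
L₀ := L_f ⊗_s L_g (sym. prod.), ord ≤ 2.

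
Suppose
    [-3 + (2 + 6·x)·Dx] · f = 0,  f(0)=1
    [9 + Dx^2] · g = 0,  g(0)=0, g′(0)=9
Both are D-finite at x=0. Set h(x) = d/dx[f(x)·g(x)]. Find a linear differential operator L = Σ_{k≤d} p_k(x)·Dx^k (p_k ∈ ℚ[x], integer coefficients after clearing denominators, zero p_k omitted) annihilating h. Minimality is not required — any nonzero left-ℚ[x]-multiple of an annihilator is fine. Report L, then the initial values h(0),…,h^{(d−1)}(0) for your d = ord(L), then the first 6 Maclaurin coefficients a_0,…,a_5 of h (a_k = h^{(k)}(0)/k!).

f: a_k = 1, 3/2, -9/8, 27/16, -405/128, 1701/256, …
g: a_k = 0, 9, 0, -27/2, 0, 243/40, …
Product ⇒ symmetric product L₀, ord ≤ 2.
h=h₀': d/dx-closure on L₀ ⇒ L.
L = (477 + 3888·x + 11016·x^2 + 15552·x^3 + 11664·x^4) + (-12 - 324·x - 1296·x^2 - 1296·x^3)·Dx + (28 + 264·x + 972·x^2 + 1728·x^3 + 1296·x^4)·Dx^2  (order 2).
h: a_k = 9, 27, -567/8, -81/4, -4617/128, 177147/640, …
ICs: h(0) = 9, h′(0) = 27.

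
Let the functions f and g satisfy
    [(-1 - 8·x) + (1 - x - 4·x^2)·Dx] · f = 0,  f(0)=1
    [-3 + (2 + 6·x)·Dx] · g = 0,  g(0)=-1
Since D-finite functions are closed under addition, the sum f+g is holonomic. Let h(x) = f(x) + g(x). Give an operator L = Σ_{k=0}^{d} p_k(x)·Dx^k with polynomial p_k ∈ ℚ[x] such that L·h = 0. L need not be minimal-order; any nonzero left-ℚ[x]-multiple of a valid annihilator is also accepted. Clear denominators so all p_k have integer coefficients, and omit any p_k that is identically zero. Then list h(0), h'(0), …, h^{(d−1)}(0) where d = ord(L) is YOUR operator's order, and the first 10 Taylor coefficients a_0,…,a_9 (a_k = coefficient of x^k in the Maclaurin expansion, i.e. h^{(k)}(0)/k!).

f: a_k = 1, 1, 5, 9, 29, 65, 181, 441, 1165, 2929, …
g: a_k = -1, -3/2, 9/8, -27/16, 405/128, -1701/256, 15309/1024, -72171/2048, 2814669/32768, -14073345/65536, …
Sum ⇒ L₀ = lclm(L_f,L_g) in ℚ(x)⟨Dx⟩.
L = (-69 - 387·x - 900·x^2 - 1440·x^3) + (49 + 318·x + 1257·x^2 + 3240·x^3 + 3600·x^4)·Dx + (2 - 46·x - 234·x^2 + 86·x^3 + 1440·x^4 + 1440·x^5)·Dx^2  (order 2).
h: a_k = 0, -1/2, 49/8, 117/16, 4117/128, 14939/256, 200653/1024, 830997/2048, 40989389/32768, 177881599/65536, …
ICs: h(0) = 0, h′(0) = -1/2.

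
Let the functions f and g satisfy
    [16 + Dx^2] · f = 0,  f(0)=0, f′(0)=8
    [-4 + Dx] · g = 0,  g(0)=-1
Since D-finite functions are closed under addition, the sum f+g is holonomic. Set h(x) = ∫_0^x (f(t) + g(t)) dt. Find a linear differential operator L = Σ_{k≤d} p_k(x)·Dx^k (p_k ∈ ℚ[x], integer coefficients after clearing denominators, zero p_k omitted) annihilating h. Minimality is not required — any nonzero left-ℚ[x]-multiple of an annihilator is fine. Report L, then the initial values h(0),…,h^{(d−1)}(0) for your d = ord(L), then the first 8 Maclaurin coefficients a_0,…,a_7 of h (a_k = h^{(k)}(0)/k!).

f: a_k = 0, 8, 0, -64/3, 0, 256/15, 0, -2048/315, …
g: a_k = -1, -4, -8, -32/3, -32/3, -128/15, -256/45, -1024/315, …
L₀ := lclm(L_f,L_g); ord L₀ ≤ 2+1.
∫: right-multiply L₀ by Dx.
L = -64·Dx + 16·Dx^2 - 4·Dx^3 + Dx^4  (order 4).
h: a_k = 0, -1, 2, -8/3, -8, -32/15, 64/45, -256/315, …
ICs: h(0) = 0, h′(0) = -1, h′′(0) = 4, h′′′(0) = -16.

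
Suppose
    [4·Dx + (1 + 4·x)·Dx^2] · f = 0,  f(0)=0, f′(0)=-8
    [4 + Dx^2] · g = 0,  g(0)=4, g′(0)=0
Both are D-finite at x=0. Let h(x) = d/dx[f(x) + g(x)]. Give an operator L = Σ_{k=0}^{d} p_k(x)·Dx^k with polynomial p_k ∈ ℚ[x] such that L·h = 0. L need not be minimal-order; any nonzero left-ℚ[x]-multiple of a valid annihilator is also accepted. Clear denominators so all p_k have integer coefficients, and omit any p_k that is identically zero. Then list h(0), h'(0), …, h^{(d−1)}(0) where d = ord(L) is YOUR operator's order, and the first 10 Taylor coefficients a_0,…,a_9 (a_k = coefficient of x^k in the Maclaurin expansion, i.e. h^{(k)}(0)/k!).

L = (400 + 128·x + 256·x^2) + (36 + 176·x + 192·x^2 + 256·x^3)·Dx + (100 + 32·x + 64·x^2)·Dx^2 + (9 + 44·x + 48·x^2 + 64·x^3)·Dx^3  (order 3).
h: a_k = -8, 16, -128, 1568/3, -2048, 122848/15, -32768, 41287744/315, -524288, 5945425888/2835, …
ICs: h(0) = -8, h′(0) = 16, h′′(0) = -256.

f: a_k = 0, -8, 16, -128/3, 128, -2048/5, 4096/3, -32768/7, 16384, -524288/9, …
g: a_k = 4, 0, -8, 0, 8/3, 0, -16/45, 0, 8/315, 0, …
Sum ⇒ L₀ = lclm(L_f,L_g) in ℚ(x)⟨Dx⟩.
Differentiate: ansatz ord ≤ ord L₀ ⇒ L.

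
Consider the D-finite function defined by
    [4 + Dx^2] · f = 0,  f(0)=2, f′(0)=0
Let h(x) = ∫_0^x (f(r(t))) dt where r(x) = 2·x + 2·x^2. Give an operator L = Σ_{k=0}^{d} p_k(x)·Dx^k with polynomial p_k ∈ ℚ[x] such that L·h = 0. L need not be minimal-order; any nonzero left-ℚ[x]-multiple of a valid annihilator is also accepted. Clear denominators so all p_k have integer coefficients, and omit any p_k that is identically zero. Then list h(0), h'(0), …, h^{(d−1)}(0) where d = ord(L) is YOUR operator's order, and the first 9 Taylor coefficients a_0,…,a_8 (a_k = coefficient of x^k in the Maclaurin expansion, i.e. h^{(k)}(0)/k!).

L = (16 + 96·x + 192·x^2 + 128·x^3)·Dx - 2·Dx^2 + (1 + 2·x)·Dx^3  (order 3).
h: a_k = 0, 2, 0, -16/3, -8, 16/15, 128/9, 5248/315, 32/15, …
ICs: h(0) = 0, h′(0) = 2, h′′(0) = 0.

f: a_k = 2, 0, -4, 0, 4/3, 0, -8/45, 0, 4/315, …
L₀ from L_f via x↦r, Dx↦r'^{-1}Dx.
∫: right-multiply L₀ by Dx.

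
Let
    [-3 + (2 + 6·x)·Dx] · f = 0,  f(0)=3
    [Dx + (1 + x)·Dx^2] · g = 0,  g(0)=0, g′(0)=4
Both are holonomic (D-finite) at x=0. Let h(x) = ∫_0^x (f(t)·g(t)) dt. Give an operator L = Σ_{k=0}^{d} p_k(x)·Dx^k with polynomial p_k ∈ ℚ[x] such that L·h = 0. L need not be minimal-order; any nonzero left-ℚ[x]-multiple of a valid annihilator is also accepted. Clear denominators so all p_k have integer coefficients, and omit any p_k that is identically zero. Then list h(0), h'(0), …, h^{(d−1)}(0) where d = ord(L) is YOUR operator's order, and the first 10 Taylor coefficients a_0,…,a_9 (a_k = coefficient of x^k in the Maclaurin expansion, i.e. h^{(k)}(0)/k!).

L = (21 + 9·x)·Dx + (-8 - 24·x)·Dx^2 + (4 + 28·x + 60·x^2 + 36·x^3)·Dx^3  (order 3).
h: a_k = 0, 0, 6, 4, -37/8, 6, -2917/320, 17671/1120, -2159127/71680, 830323/13440, …
ICs: h(0) = 0, h′(0) = 0, h′′(0) = 12.

f: a_k = 3, 9/2, -27/8, 81/16, -1215/128, 5103/256, -45927/1024, 216513/2048, -8444007/32768, 42220035/65536, …
g: a_k = 0, 4, -2, 4/3, -1, 4/5, -2/3, 4/7, -1/2, 4/9, …
Product ⇒ symmetric product L₀, ord ≤ 2.
∫: right-multiply L₀ by Dx.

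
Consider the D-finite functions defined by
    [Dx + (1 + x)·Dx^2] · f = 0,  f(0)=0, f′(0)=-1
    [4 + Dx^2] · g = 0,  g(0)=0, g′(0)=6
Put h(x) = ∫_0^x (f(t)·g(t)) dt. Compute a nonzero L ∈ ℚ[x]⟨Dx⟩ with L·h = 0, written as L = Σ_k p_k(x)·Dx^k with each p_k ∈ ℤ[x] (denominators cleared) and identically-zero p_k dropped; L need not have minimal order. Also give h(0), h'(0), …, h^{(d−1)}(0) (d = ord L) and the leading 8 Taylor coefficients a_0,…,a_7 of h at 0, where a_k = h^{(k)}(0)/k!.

L = (168 + 864·x + 1456·x^2 + 1024·x^3 + 256·x^4)·Dx + (112 + 368·x + 384·x^2 + 128·x^3)·Dx^2 + (102 + 464·x + 744·x^2 + 512·x^3 + 128·x^4)·Dx^3 + (28 + 92·x + 96·x^2 + 32·x^3)·Dx^4 + (15 + 62·x + 95·x^2 + 64·x^3 + 16·x^4)·Dx^5  (order 5).
h: a_k = 0, 0, 0, -2, 3/4, 2/5, -1/12, -2/21, …
ICs: h(0) = 0, h′(0) = 0, h′′(0) = 0, h′′′(0) = -12, h′′′′(0) = 18.

f: a_k = 0, -1, 1/2, -1/3, 1/4, -1/5, 1/6, -1/7, …
g: a_k = 0, 6, 0, -4, 0, 4/5, 0, -8/105, …
Product ⇒ symmetric product L₀, ord ≤ 4.
∫: right-multiply L₀ by Dx.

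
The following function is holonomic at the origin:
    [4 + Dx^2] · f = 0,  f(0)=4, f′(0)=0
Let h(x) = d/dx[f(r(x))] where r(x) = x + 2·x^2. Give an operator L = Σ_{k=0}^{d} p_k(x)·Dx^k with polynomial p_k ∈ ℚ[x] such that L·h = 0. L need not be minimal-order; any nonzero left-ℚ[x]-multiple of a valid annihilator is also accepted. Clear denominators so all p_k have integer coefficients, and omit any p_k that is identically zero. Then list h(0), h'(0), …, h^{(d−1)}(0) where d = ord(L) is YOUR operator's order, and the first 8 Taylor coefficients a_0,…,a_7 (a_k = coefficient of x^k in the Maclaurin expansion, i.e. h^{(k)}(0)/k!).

L = (52 + 64·x + 384·x^2 + 1024·x^3 + 1024·x^4) + (-12 - 48·x)·Dx + (1 + 8·x + 16·x^2)·Dx^2  (order 2).
h: a_k = 0, -16, -96, -352/3, 320/3, 5728/15, 8512/15, 53824/315, …
ICs: h(0) = 0, h′(0) = -16.

f: a_k = 4, 0, -8, 0, 8/3, 0, -16/45, 0, …
Substitute x→r, Dx→(1/r')Dx; clear ⇒ L₀.
Derive L from L₀ (diff closure).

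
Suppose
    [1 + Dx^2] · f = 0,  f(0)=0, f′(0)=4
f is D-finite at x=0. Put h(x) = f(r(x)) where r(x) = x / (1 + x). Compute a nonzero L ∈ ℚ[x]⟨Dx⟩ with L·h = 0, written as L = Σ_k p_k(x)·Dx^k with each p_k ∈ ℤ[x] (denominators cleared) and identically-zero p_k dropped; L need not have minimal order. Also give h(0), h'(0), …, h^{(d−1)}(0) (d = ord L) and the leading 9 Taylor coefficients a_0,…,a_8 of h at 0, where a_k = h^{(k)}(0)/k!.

L = 1 + (2 + 6·x + 6·x^2 + 2·x^3)·Dx + (1 + 4·x + 6·x^2 + 4·x^3 + x^4)·Dx^2  (order 2).
h: a_k = 0, 4, -4, 10/3, -2, 1/30, 5/2, -6931/1260, 1591/180, …
ICs: h(0) = 0, h′(0) = 4.

f: a_k = 0, 4, 0, -2/3, 0, 1/30, 0, -1/1260, 0, …
L₀ from L_f via x↦r, Dx↦r'^{-1}Dx.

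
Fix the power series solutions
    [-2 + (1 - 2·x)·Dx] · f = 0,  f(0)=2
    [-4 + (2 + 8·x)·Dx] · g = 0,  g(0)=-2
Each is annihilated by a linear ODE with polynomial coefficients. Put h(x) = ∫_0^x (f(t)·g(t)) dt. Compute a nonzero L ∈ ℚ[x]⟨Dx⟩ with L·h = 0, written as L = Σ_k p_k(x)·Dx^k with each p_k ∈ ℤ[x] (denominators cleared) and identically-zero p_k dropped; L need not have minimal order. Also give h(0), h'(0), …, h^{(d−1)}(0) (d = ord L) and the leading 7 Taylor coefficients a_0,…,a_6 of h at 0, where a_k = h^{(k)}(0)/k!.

f: a_k = 2, 4, 8, 16, 32, 64, 128, …
g: a_k = -2, -4, 4, -8, 20, -56, 168, …
L₀ := L_f ⊗_s L_g (sym. prod.), ord ≤ 1.
h=∫₀ˣh₀: take L = L₀·Dx.
L = (4 + 4·x)·Dx + (-1 - 2·x + 8·x^2)·Dx^2  (order 2).
h: a_k = 0, -4, -8, -8, -16, -88/5, -48, …
ICs: h(0) = 0, h′(0) = -4.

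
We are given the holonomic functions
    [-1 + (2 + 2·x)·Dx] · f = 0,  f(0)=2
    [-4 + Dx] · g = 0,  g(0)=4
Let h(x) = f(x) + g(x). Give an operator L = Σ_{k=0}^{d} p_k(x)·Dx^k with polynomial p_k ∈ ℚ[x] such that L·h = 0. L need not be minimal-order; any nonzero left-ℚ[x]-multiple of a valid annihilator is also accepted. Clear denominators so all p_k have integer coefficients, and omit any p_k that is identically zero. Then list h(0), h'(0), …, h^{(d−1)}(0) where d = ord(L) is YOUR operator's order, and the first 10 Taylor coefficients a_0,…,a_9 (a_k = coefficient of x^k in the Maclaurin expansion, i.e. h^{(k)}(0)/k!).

L = (36 + 32·x) + (-65 - 128·x - 64·x^2)·Dx + (14 + 30·x + 16·x^2)·Dx^2  (order 2).
h: a_k = 6, 17, 127/4, 1027/24, 8177/192, 65641/1920, 523343/23040, 4204699/322560, 33419297/5160960, 270462481/92897280, …
ICs: h(0) = 6, h′(0) = 17.

f: a_k = 2, 1, -1/4, 1/8, -5/64, 7/128, -21/512, 33/1024, -429/16384, 715/32768, …
g: a_k = 4, 16, 32, 128/3, 128/3, 512/15, 1024/45, 4096/315, 2048/315, 8192/2835, …
Weyl lclm of L_f,L_g ⇒ L₀ (ord ≤ 2).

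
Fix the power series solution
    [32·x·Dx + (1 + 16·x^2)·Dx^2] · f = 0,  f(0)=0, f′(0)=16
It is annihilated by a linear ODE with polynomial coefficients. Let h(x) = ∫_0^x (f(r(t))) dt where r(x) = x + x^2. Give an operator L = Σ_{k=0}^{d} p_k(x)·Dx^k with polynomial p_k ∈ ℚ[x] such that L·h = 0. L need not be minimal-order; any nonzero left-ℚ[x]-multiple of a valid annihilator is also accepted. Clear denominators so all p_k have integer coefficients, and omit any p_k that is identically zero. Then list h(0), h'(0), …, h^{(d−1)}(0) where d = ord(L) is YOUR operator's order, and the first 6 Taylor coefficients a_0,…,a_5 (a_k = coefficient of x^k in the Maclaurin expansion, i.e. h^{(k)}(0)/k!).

f: a_k = 0, 16, 0, -256/3, 0, 4096/5, …
L₀ from L_f via x↦r, Dx↦r'^{-1}Dx.
∫: right-multiply L₀ by Dx.
L = (-2 + 32·x + 128·x^2 + 192·x^3 + 96·x^4)·Dx^2 + (1 + 2·x + 16·x^2 + 64·x^3 + 80·x^4 + 32·x^5)·Dx^3  (order 3).
h: a_k = 0, 0, 8, 16/3, -64/3, -256/5, …
ICs: h(0) = 0, h′(0) = 0, h′′(0) = 16.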